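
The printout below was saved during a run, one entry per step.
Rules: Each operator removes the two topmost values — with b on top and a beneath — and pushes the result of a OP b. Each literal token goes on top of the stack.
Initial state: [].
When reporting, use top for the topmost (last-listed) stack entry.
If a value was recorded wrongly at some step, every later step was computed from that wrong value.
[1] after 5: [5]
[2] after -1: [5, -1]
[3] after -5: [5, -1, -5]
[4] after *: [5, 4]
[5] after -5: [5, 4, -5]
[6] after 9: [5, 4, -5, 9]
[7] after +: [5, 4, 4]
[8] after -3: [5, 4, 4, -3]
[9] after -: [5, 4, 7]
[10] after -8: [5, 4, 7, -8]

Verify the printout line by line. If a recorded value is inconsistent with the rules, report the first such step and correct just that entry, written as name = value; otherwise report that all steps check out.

step 4, top = 5

Step 1: push 5: top = 5 — same as recorded.
Step 2: push -1: top = -1 — confirmed correct.
Step 3: push -5: top = -5 — same as recorded.
Step 4: -1 * -5 = 5 — the printout has a different value.
So the first discrepancy is step 4, where the right value is top = 5.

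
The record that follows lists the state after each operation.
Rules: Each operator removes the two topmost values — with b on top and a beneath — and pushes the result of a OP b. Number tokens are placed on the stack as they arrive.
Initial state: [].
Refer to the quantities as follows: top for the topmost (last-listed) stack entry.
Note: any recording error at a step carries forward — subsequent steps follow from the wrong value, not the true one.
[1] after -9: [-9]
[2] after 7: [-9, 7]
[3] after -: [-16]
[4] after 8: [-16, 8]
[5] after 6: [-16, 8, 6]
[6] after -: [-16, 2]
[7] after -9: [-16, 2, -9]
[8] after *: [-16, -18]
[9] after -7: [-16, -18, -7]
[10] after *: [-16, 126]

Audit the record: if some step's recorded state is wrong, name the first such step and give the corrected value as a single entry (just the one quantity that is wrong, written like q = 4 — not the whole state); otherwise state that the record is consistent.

1. push -9: top = -9 (exactly as logged)
2. push 7: top = 7 (matches)
3. -9 - 7 = -16 (exactly as logged)
4. push 8: top = 8 (consistent with the record)
5. push 6: top = 6 (in agreement)
6. 8 - 6 = 2 (verified)
7. push -9: top = -9 (no discrepancy)
8. 2 * -9 = -18 (confirmed correct)
9. push -7: top = -7 (exactly as logged)
10. -18 * -7 = 126 (verified)
The whole run recomputes cleanly — no discrepancies.

no error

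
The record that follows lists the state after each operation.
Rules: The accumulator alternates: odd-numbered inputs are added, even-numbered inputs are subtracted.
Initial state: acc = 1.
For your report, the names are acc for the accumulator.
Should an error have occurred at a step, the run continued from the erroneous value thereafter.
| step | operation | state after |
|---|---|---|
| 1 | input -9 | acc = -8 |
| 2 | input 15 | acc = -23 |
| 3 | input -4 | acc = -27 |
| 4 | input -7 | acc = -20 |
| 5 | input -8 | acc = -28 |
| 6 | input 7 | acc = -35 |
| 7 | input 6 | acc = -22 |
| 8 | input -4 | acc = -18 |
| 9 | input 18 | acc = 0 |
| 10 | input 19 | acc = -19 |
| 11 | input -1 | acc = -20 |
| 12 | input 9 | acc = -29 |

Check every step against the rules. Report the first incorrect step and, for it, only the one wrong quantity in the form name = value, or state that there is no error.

step 7, acc = -29

1. acc = 1 + -9 = -8 (confirmed correct)
2. acc = -8 - 15 = -23 (confirmed correct)
3. acc = -23 + -4 = -27 (consistent with the record)
4. acc = -27 - -7 = -20 (confirmed correct)
5. acc = -20 + -8 = -28 (agrees with the record)
6. acc = -28 - 7 = -35 (matches)
7. acc = -35 + 6 = -29 (the entry is off here)
First deviation found at step 7; the corrected entry is acc = -29.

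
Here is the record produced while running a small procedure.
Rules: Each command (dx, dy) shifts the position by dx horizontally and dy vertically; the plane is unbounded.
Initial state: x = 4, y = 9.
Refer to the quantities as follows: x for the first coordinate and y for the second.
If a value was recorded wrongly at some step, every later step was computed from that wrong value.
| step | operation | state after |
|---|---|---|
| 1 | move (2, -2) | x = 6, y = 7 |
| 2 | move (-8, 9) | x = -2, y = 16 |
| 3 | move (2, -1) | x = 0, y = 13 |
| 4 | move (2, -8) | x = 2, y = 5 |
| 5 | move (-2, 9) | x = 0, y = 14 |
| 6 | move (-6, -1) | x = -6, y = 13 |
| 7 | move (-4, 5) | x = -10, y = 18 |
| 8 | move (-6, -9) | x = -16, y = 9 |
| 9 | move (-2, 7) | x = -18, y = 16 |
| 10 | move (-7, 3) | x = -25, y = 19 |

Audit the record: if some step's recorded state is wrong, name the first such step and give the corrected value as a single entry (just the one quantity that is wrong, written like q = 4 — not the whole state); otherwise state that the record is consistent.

step 3, y = 15

1. x = 4 + (2) = 6, y = 9 + (-2) = 7 (verified)
2. x = 6 + (-8) = -2, y = 7 + (9) = 16 (verified)
3. x = -2 + (2) = 0, y = 16 + (-1) = 15 (the record has a different value)
First deviation found at step 3; the corrected entry is y = 15.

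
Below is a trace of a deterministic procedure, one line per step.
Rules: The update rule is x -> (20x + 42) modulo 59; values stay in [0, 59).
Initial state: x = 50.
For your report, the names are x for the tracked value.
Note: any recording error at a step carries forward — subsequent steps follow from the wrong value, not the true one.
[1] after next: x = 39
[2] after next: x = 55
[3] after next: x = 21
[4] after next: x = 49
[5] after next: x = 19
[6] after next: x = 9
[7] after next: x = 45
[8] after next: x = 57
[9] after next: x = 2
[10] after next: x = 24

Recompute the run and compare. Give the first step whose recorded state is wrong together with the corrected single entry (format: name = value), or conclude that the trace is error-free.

step 10, x = 23

1. x = (20*50 + 42) mod 59 = 39 (consistent with the trace)
2. x = (20*39 + 42) mod 59 = 55 (exactly as logged)
3. x = (20*55 + 42) mod 59 = 21 (verified)
4. x = (20*21 + 42) mod 59 = 49 (no discrepancy)
5. x = (20*49 + 42) mod 59 = 19 (in agreement)
6. x = (20*19 + 42) mod 59 = 9 (matches)
7. x = (20*9 + 42) mod 59 = 45 (exactly as logged)
8. x = (20*45 + 42) mod 59 = 57 (consistent with the trace)
9. x = (20*57 + 42) mod 59 = 2 (agrees with the trace)
10. x = (20*2 + 42) mod 59 = 23 (a discrepancy with the trace)
The audit stops at step 10: the recorded entry is wrong and should be x = 23.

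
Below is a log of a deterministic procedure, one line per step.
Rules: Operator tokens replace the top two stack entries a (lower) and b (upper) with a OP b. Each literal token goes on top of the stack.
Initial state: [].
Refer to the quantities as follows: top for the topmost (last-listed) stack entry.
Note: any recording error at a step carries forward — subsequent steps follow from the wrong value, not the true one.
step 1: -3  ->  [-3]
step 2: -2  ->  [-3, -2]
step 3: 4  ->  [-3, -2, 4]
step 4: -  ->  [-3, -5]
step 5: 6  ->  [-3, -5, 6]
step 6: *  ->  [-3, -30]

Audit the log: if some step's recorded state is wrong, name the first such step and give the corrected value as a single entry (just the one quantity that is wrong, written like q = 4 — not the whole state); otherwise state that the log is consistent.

step 4, top = -6

step 1: push -3: top = -3 -> agrees with the log
step 2: push -2: top = -2 -> matches
step 3: push 4: top = 4 -> matches
step 4: -2 - 4 = -6 -> this is not what the log shows
The earliest wrong entry is at step 4: it should read top = -6.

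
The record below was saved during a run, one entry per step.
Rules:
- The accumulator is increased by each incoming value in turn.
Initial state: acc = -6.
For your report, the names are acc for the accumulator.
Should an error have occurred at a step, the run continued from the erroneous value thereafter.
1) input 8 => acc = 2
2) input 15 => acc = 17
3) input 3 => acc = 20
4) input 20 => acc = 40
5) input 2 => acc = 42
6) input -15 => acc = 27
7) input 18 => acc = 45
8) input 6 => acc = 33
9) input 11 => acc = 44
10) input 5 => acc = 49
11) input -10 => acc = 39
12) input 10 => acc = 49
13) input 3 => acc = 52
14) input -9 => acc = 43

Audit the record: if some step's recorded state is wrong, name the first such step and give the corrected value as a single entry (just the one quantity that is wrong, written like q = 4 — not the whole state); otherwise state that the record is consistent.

step 8, acc = 51

1. acc = -6 + 8 = 2 (confirmed correct)
2. acc = 2 + 15 = 17 (checks out)
3. acc = 17 + 3 = 20 (verified)
4. acc = 20 + 20 = 40 (in agreement)
5. acc = 40 + 2 = 42 (verified)
6. acc = 42 + -15 = 27 (verified)
7. acc = 27 + 18 = 45 (verified)
8. acc = 45 + 6 = 51 (the record has a different value)
So the first discrepancy is step 8, where the right value is acc = 51.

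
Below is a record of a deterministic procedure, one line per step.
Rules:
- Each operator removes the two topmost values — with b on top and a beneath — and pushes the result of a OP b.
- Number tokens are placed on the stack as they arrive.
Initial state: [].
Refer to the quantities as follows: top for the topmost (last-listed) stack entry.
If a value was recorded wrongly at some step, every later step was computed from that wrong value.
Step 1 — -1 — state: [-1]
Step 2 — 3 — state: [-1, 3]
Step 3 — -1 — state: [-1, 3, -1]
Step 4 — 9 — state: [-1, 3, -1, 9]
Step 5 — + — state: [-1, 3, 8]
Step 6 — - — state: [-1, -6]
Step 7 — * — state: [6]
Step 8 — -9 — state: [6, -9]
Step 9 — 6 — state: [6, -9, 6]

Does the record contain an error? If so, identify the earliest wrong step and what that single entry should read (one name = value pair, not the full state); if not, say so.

step 6, top = -5

step 1: push -1: top = -1 -> in agreement
step 2: push 3: top = 3 -> no discrepancy
step 3: push -1: top = -1 -> no discrepancy
step 4: push 9: top = 9 -> no discrepancy
step 5: -1 + 9 = 8 -> in agreement
step 6: 3 - 8 = -5 -> the entry is off here
First incorrect step: 6; the correct value is top = -5.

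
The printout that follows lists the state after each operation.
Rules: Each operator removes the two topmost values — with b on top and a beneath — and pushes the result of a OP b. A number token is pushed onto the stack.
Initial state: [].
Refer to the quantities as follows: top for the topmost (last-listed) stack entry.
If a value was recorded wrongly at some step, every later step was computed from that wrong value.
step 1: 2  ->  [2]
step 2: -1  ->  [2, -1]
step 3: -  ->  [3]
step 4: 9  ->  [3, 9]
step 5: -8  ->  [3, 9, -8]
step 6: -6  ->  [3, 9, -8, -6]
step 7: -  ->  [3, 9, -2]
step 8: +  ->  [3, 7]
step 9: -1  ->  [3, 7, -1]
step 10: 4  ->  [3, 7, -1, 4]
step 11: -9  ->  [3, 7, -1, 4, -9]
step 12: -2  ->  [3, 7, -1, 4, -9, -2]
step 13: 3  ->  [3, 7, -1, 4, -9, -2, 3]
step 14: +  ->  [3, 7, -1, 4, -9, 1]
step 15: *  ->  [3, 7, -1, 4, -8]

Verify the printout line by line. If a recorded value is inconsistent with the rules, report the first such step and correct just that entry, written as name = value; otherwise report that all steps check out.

step 15, top = -9

step 1: push 2: top = 2 -> consistent with the printout
step 2: push -1: top = -1 -> matches
step 3: 2 - -1 = 3 -> no discrepancy
step 4: push 9: top = 9 -> verified
step 5: push -8: top = -8 -> agrees with the printout
step 6: push -6: top = -6 -> matches
step 7: -8 - -6 = -2 -> no discrepancy
step 8: 9 + -2 = 7 -> no discrepancy
step 9: push -1: top = -1 -> matches
step 10: push 4: top = 4 -> no discrepancy
step 11: push -9: top = -9 -> checks out
step 12: push -2: top = -2 -> consistent with the printout
step 13: push 3: top = 3 -> agrees with the printout
step 14: -2 + 3 = 1 -> exactly as logged
step 15: -9 * 1 = -9 -> a discrepancy with the printout
Step 15 is the first one off; corrected, top = -9.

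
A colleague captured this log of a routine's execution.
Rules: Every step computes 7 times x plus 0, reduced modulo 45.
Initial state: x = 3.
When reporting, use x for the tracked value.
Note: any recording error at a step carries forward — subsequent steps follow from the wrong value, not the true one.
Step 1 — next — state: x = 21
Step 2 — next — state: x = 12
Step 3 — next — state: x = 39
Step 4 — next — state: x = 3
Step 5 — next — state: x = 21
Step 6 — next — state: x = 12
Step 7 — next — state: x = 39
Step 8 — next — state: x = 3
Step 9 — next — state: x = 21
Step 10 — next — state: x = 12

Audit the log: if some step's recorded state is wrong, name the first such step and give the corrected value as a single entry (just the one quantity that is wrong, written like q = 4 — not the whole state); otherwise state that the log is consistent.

no error

Recomputing the run from the initial state:
step 1: x = 21
step 2: x = 12
step 3: x = 39
step 4: x = 3
step 5: x = 21
step 6: x = 12
step 7: x = 39
step 8: x = 3
step 9: x = 21
step 10: x = 12
This matches the log at every step.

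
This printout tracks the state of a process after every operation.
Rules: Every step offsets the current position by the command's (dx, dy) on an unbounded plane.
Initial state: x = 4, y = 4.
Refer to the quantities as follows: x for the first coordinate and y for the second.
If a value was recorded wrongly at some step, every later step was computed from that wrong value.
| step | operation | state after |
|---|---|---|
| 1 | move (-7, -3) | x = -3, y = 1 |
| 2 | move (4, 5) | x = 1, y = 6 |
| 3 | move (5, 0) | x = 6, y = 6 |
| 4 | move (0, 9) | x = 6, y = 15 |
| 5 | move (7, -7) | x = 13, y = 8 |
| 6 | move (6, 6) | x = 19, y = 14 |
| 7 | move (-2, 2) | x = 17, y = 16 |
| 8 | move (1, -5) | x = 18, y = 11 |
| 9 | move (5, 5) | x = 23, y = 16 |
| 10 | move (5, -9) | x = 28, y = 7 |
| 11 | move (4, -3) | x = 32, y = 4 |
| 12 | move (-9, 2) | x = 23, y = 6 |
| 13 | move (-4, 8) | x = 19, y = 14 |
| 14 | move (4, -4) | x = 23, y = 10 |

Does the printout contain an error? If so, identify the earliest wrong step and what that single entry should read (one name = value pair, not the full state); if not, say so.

step 1: x = 4 + (-7) = -3, y = 4 + (-3) = 1 -> matches
step 2: x = -3 + (4) = 1, y = 1 + (5) = 6 -> no discrepancy
step 3: x = 1 + (5) = 6, y = 6 + (0) = 6 -> matches
step 4: x = 6 + (0) = 6, y = 6 + (9) = 15 -> exactly as logged
step 5: x = 6 + (7) = 13, y = 15 + (-7) = 8 -> exactly as logged
step 6: x = 13 + (6) = 19, y = 8 + (6) = 14 -> no discrepancy
step 7: x = 19 + (-2) = 17, y = 14 + (2) = 16 -> exactly as logged
step 8: x = 17 + (1) = 18, y = 16 + (-5) = 11 -> confirmed correct
step 9: x = 18 + (5) = 23, y = 11 + (5) = 16 -> exactly as logged
step 10: x = 23 + (5) = 28, y = 16 + (-9) = 7 -> consistent with the printout
step 11: x = 28 + (4) = 32, y = 7 + (-3) = 4 -> checks out
step 12: x = 32 + (-9) = 23, y = 4 + (2) = 6 -> confirmed correct
step 13: x = 23 + (-4) = 19, y = 6 + (8) = 14 -> exactly as logged
step 14: x = 19 + (4) = 23, y = 14 + (-4) = 10 -> matches
Nothing is out of place; the run is error-free.

no error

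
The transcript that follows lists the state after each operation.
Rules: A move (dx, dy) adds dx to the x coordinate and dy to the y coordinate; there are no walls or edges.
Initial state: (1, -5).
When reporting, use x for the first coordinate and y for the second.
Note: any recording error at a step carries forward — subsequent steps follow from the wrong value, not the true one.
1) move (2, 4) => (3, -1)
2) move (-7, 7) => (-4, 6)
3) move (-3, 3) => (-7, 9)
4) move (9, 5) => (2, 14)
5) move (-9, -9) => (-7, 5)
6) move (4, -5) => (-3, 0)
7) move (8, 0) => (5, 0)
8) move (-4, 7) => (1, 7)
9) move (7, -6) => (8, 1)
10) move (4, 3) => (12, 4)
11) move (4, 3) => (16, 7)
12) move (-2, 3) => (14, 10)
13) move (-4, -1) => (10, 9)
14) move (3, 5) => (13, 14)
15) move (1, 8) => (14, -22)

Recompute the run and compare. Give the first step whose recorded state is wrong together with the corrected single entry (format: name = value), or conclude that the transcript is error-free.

step 15, y = 22

1. x = 1 + (2) = 3, y = -5 + (4) = -1 (no discrepancy)
2. x = 3 + (-7) = -4, y = -1 + (7) = 6 (confirmed correct)
3. x = -4 + (-3) = -7, y = 6 + (3) = 9 (confirmed correct)
4. x = -7 + (9) = 2, y = 9 + (5) = 14 (exactly as logged)
5. x = 2 + (-9) = -7, y = 14 + (-9) = 5 (consistent with the transcript)
6. x = -7 + (4) = -3, y = 5 + (-5) = 0 (verified)
7. x = -3 + (8) = 5, y = 0 + (0) = 0 (exactly as logged)
8. x = 5 + (-4) = 1, y = 0 + (7) = 7 (checks out)
9. x = 1 + (7) = 8, y = 7 + (-6) = 1 (same as recorded)
10. x = 8 + (4) = 12, y = 1 + (3) = 4 (consistent with the transcript)
11. x = 12 + (4) = 16, y = 4 + (3) = 7 (checks out)
12. x = 16 + (-2) = 14, y = 7 + (3) = 10 (confirmed correct)
13. x = 14 + (-4) = 10, y = 10 + (-1) = 9 (consistent with the transcript)
14. x = 10 + (3) = 13, y = 9 + (5) = 14 (agrees with the transcript)
15. x = 13 + (1) = 14, y = 14 + (8) = 22 (first mismatch against the transcript)
First incorrect step: 15; the correct value is y = 22.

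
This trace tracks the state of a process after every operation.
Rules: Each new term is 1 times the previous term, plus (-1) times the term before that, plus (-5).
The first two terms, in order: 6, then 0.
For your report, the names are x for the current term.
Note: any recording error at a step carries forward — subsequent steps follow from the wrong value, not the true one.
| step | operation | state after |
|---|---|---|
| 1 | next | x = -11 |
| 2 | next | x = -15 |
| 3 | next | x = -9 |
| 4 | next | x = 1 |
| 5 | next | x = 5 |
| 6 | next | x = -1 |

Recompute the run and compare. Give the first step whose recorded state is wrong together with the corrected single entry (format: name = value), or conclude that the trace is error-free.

Recomputing the run from the initial state:
step 1: x = -11
step 2: x = -16
step 3: x = -10
step 4: x = 1
step 5: x = 6
step 6: x = 0
The first disagreement with the trace is at step 2, where the value should be x = -16.

step 2, x = -16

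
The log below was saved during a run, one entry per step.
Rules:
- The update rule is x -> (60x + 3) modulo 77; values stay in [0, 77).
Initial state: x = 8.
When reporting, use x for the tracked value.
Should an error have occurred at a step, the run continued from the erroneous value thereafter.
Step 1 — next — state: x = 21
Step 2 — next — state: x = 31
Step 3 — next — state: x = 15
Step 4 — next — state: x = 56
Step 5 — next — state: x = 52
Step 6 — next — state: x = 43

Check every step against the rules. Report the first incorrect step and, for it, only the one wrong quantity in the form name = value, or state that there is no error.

Step 1: x = (60*8 + 3) mod 77 = 21 — no discrepancy.
Step 2: x = (60*21 + 3) mod 77 = 31 — same as recorded.
Step 3: x = (60*31 + 3) mod 77 = 15 — checks out.
Step 4: x = (60*15 + 3) mod 77 = 56 — no discrepancy.
Step 5: x = (60*56 + 3) mod 77 = 52 — same as recorded.
Step 6: x = (60*52 + 3) mod 77 = 43 — same as recorded.
Every step is consistent.

no error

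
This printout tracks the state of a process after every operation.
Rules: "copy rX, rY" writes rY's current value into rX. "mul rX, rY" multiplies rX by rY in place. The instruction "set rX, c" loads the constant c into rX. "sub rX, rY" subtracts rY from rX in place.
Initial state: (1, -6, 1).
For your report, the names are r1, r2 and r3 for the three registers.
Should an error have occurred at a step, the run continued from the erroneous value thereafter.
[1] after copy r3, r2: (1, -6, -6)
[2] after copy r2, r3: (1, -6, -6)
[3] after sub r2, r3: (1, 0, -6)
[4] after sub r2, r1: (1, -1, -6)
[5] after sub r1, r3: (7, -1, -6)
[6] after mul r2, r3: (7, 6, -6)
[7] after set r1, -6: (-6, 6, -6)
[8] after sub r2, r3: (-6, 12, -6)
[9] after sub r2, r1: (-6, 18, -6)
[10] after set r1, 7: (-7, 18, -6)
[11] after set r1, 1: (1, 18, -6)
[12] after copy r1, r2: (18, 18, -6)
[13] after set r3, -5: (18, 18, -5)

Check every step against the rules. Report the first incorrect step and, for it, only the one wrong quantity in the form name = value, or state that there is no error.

Step 1: r3 = -6 — agrees with the printout.
Step 2: r2 = -6 — consistent with the printout.
Step 3: r2 = -6 - -6 = 0 — agrees with the printout.
Step 4: r2 = 0 - 1 = -1 — confirmed correct.
Step 5: r1 = 1 - -6 = 7 — checks out.
Step 6: r2 = -1 * -6 = 6 — consistent with the printout.
Step 7: r1 = -6 — checks out.
Step 8: r2 = 6 - -6 = 12 — consistent with the printout.
Step 9: r2 = 12 - -6 = 18 — matches.
Step 10: r1 = 7 — not what was recorded.
So the first discrepancy is step 10, where the right value is r1 = 7.

step 10, r1 = 7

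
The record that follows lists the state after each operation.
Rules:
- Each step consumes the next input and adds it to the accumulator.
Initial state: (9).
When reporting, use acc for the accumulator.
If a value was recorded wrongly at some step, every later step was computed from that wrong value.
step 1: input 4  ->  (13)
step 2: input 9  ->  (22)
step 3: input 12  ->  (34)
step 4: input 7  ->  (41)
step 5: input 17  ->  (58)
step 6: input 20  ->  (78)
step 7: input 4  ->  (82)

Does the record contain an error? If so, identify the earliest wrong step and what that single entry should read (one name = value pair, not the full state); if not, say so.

no error

step 1: acc = 9 + 4 = 13 -> agrees with the record
step 2: acc = 13 + 9 = 22 -> confirmed correct
step 3: acc = 22 + 12 = 34 -> agrees with the record
step 4: acc = 34 + 7 = 41 -> no discrepancy
step 5: acc = 41 + 17 = 58 -> checks out
step 6: acc = 58 + 20 = 78 -> same as recorded
step 7: acc = 78 + 4 = 82 -> no discrepancy
All steps check out; nothing to correct.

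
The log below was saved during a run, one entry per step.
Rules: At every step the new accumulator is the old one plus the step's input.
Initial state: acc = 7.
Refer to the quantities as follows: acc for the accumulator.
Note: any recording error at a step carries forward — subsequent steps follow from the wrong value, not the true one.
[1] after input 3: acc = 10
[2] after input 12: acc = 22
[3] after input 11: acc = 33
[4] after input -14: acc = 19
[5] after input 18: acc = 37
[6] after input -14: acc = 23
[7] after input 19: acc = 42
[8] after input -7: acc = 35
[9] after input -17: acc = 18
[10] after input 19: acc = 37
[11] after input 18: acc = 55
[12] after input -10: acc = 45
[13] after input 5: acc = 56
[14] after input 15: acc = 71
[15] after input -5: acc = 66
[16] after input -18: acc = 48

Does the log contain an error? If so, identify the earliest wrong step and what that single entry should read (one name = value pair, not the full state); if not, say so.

step 13, acc = 50

Recomputing the run from the initial state:
step 1: acc = 10
step 2: acc = 22
step 3: acc = 33
step 4: acc = 19
step 5: acc = 37
step 6: acc = 23
step 7: acc = 42
step 8: acc = 35
step 9: acc = 18
step 10: acc = 37
step 11: acc = 55
step 12: acc = 45
step 13: acc = 50
step 14: acc = 65
step 15: acc = 60
step 16: acc = 42
The first disagreement with the log is at step 13, where the value should be acc = 50.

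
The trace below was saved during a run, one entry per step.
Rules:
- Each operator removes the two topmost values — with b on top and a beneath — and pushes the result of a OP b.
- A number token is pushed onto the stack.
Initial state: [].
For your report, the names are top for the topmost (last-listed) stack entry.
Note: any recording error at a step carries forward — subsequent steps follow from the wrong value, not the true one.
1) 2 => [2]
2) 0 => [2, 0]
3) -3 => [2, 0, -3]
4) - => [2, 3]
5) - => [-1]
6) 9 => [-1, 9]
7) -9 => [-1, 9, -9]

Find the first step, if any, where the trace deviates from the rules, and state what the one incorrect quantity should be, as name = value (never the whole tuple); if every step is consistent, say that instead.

no error

step 1: push 2: top = 2 -> same as recorded
step 2: push 0: top = 0 -> exactly as logged
step 3: push -3: top = -3 -> checks out
step 4: 0 - -3 = 3 -> verified
step 5: 2 - 3 = -1 -> consistent with the trace
step 6: push 9: top = 9 -> verified
step 7: push -9: top = -9 -> checks out
Every step is consistent.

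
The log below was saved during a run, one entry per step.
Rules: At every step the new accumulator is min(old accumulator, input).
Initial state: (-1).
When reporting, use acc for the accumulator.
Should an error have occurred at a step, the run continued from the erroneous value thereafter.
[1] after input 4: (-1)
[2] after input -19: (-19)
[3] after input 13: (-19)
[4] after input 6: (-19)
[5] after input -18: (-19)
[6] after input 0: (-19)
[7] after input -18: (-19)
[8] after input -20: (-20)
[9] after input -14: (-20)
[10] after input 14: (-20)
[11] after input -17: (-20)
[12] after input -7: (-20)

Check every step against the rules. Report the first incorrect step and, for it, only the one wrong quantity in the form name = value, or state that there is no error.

Recomputing the run from the initial state:
step 1: acc = -1
step 2: acc = -19
step 3: acc = -19
step 4: acc = -19
step 5: acc = -19
step 6: acc = -19
step 7: acc = -19
step 8: acc = -20
step 9: acc = -20
step 10: acc = -20
step 11: acc = -20
step 12: acc = -20
This matches the log at every step.

no error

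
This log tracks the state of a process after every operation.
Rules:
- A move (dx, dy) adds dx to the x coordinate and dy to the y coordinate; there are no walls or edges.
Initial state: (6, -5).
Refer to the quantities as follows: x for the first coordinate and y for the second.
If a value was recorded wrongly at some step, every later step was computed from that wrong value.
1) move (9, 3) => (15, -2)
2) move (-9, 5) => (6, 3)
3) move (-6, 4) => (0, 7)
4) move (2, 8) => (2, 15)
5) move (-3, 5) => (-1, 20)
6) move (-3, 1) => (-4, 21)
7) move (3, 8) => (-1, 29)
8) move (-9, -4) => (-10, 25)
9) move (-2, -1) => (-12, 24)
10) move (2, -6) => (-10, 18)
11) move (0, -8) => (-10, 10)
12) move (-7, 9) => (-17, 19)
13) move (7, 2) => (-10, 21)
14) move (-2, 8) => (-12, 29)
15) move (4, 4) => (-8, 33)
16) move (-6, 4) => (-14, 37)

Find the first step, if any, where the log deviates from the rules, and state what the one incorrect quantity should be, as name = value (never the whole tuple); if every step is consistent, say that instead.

1. x = 6 + (9) = 15, y = -5 + (3) = -2 (agrees with the log)
2. x = 15 + (-9) = 6, y = -2 + (5) = 3 (consistent with the log)
3. x = 6 + (-6) = 0, y = 3 + (4) = 7 (verified)
4. x = 0 + (2) = 2, y = 7 + (8) = 15 (agrees with the log)
5. x = 2 + (-3) = -1, y = 15 + (5) = 20 (confirmed correct)
6. x = -1 + (-3) = -4, y = 20 + (1) = 21 (in agreement)
7. x = -4 + (3) = -1, y = 21 + (8) = 29 (agrees with the log)
8. x = -1 + (-9) = -10, y = 29 + (-4) = 25 (in agreement)
9. x = -10 + (-2) = -12, y = 25 + (-1) = 24 (matches)
10. x = -12 + (2) = -10, y = 24 + (-6) = 18 (confirmed correct)
11. x = -10 + (0) = -10, y = 18 + (-8) = 10 (verified)
12. x = -10 + (-7) = -17, y = 10 + (9) = 19 (same as recorded)
13. x = -17 + (7) = -10, y = 19 + (2) = 21 (agrees with the log)
14. x = -10 + (-2) = -12, y = 21 + (8) = 29 (checks out)
15. x = -12 + (4) = -8, y = 29 + (4) = 33 (same as recorded)
16. x = -8 + (-6) = -14, y = 33 + (4) = 37 (agrees with the log)
Nothing is out of place; the run is error-free.

no error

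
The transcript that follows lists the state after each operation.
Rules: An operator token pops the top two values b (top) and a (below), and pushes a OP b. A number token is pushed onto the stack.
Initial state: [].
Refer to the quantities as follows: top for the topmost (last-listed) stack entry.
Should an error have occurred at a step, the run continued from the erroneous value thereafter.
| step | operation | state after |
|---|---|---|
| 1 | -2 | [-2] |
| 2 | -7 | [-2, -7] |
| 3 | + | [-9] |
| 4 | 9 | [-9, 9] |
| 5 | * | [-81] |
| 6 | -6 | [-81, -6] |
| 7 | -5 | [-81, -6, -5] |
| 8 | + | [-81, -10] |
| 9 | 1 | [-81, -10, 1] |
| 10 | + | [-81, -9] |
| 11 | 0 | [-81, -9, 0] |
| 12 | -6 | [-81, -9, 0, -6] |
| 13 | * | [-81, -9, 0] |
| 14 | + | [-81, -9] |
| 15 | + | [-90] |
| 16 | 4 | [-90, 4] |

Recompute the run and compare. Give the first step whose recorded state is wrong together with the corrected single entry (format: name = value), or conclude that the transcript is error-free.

1. push -2: top = -2 (checks out)
2. push -7: top = -7 (in agreement)
3. -2 + -7 = -9 (no discrepancy)
4. push 9: top = 9 (consistent with the transcript)
5. -9 * 9 = -81 (checks out)
6. push -6: top = -6 (checks out)
7. push -5: top = -5 (checks out)
8. -6 + -5 = -11 (first mismatch against the transcript)
The earliest wrong entry is at step 8: it should read top = -11.

step 8, top = -11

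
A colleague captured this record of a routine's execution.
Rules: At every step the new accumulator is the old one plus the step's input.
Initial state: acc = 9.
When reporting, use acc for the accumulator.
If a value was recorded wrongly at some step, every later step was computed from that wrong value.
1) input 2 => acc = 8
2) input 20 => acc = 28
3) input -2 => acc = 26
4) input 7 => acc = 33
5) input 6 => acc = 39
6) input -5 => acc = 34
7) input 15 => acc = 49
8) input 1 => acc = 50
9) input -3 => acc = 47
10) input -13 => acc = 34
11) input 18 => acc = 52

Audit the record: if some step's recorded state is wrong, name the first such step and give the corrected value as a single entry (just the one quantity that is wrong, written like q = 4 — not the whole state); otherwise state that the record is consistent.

step 1, acc = 11

1. acc = 9 + 2 = 11 (a discrepancy with the record)
The earliest wrong entry is at step 1: it should read acc = 11.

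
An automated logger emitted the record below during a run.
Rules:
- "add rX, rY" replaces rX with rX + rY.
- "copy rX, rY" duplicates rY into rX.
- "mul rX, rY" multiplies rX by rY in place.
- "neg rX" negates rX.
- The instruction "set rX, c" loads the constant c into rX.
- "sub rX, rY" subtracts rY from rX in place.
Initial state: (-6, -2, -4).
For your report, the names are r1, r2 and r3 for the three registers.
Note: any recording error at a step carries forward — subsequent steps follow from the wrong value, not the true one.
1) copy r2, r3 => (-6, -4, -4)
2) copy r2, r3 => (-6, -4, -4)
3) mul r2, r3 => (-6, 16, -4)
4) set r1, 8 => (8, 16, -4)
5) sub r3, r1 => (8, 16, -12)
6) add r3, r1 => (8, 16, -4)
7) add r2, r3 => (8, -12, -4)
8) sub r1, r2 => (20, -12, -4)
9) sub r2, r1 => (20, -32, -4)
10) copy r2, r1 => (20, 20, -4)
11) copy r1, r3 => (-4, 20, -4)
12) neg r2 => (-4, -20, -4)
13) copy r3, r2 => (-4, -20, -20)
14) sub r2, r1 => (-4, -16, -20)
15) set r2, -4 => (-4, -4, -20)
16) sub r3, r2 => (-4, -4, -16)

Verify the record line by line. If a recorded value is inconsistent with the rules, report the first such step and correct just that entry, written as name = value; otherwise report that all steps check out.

Step 1: r2 = -4 — matches.
Step 2: r2 = -4 — exactly as logged.
Step 3: r2 = -4 * -4 = 16 — checks out.
Step 4: r1 = 8 — confirmed correct.
Step 5: r3 = -4 - 8 = -12 — matches.
Step 6: r3 = -12 + 8 = -4 — agrees with the record.
Step 7: r2 = 16 + -4 = 12 — the entry is off here.
First incorrect step: 7; the correct value is r2 = 12.

step 7, r2 = 12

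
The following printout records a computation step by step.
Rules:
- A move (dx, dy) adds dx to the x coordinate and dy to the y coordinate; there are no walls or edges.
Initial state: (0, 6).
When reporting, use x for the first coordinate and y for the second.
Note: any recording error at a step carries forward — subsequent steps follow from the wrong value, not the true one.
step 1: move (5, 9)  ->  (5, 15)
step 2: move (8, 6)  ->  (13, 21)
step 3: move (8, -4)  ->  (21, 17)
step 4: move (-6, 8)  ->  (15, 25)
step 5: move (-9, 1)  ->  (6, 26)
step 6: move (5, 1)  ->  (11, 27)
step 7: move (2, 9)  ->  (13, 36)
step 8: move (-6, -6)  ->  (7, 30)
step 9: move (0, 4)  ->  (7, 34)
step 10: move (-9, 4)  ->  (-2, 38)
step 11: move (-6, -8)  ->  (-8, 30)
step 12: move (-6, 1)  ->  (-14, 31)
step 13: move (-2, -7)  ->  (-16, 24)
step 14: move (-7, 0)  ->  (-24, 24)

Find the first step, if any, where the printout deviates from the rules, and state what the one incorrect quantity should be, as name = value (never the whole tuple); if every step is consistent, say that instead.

step 14, x = -23

Step 1: x = 0 + (5) = 5, y = 6 + (9) = 15 — confirmed correct.
Step 2: x = 5 + (8) = 13, y = 15 + (6) = 21 — in agreement.
Step 3: x = 13 + (8) = 21, y = 21 + (-4) = 17 — confirmed correct.
Step 4: x = 21 + (-6) = 15, y = 17 + (8) = 25 — in agreement.
Step 5: x = 15 + (-9) = 6, y = 25 + (1) = 26 — matches.
Step 6: x = 6 + (5) = 11, y = 26 + (1) = 27 — agrees with the printout.
Step 7: x = 11 + (2) = 13, y = 27 + (9) = 36 — no discrepancy.
Step 8: x = 13 + (-6) = 7, y = 36 + (-6) = 30 — matches.
Step 9: x = 7 + (0) = 7, y = 30 + (4) = 34 — checks out.
Step 10: x = 7 + (-9) = -2, y = 34 + (4) = 38 — exactly as logged.
Step 11: x = -2 + (-6) = -8, y = 38 + (-8) = 30 — verified.
Step 12: x = -8 + (-6) = -14, y = 30 + (1) = 31 — same as recorded.
Step 13: x = -14 + (-2) = -16, y = 31 + (-7) = 24 — checks out.
Step 14: x = -16 + (-7) = -23, y = 24 + (0) = 24 — not what was recorded.
First deviation found at step 14; the corrected entry is x = -23.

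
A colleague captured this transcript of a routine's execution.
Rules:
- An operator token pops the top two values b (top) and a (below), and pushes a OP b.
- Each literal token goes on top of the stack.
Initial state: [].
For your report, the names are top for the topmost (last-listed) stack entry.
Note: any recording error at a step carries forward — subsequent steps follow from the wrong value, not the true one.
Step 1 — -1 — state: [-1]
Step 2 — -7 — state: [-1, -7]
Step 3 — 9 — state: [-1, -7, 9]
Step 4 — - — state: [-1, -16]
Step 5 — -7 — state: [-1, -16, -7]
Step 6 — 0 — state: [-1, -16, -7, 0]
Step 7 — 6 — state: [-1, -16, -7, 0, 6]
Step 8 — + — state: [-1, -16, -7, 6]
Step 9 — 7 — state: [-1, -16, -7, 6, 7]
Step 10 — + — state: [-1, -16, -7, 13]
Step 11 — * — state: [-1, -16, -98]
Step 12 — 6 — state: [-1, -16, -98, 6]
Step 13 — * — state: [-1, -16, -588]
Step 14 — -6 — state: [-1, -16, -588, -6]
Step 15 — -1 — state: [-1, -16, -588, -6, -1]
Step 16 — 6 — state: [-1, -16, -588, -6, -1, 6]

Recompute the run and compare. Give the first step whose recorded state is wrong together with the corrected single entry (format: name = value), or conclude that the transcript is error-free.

step 11, top = -91

1. push -1: top = -1 (matches)
2. push -7: top = -7 (consistent with the transcript)
3. push 9: top = 9 (verified)
4. -7 - 9 = -16 (in agreement)
5. push -7: top = -7 (same as recorded)
6. push 0: top = 0 (confirmed correct)
7. push 6: top = 6 (confirmed correct)
8. 0 + 6 = 6 (matches)
9. push 7: top = 7 (checks out)
10. 6 + 7 = 13 (consistent with the transcript)
11. -7 * 13 = -91 (the transcript has a different value)
That makes step 11 the first incorrect line — top = -91 is what it should show.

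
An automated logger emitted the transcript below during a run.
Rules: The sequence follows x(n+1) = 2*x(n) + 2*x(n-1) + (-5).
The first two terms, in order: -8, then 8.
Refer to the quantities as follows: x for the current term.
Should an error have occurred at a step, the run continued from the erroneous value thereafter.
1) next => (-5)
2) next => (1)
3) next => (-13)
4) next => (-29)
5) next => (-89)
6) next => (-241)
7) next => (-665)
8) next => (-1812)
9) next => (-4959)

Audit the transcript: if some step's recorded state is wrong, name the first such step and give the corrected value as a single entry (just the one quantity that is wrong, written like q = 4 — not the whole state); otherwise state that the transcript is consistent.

Recomputing the run from the initial state:
step 1: x = -5
step 2: x = 1
step 3: x = -13
step 4: x = -29
step 5: x = -89
step 6: x = -241
step 7: x = -665
step 8: x = -1817
step 9: x = -4969
The first disagreement with the transcript is at step 8, where the value should be x = -1817.

step 8, x = -1817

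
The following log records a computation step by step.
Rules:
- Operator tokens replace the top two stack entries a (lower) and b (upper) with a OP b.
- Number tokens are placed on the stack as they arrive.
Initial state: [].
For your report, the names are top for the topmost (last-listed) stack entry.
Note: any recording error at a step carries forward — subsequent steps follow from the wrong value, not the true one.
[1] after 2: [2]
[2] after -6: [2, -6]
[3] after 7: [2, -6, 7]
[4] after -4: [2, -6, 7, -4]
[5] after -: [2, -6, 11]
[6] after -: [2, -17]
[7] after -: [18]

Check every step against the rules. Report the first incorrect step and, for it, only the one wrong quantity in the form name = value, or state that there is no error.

step 1: push 2: top = 2 -> no discrepancy
step 2: push -6: top = -6 -> no discrepancy
step 3: push 7: top = 7 -> matches
step 4: push -4: top = -4 -> no discrepancy
step 5: 7 - -4 = 11 -> checks out
step 6: -6 - 11 = -17 -> confirmed correct
step 7: 2 - -17 = 19 -> a discrepancy with the log
First incorrect step: 7; the correct value is top = 19.

step 7, top = 19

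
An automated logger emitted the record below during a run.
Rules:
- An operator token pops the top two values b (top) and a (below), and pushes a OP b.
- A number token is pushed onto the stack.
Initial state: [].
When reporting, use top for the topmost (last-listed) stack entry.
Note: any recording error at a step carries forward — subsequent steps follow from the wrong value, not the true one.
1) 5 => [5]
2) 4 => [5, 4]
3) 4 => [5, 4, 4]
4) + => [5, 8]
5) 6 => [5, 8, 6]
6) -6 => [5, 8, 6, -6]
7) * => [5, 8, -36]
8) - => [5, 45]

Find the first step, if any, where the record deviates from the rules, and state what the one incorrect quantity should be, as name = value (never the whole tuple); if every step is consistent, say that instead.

Step 1: push 5: top = 5 — exactly as logged.
Step 2: push 4: top = 4 — agrees with the record.
Step 3: push 4: top = 4 — consistent with the record.
Step 4: 4 + 4 = 8 — confirmed correct.
Step 5: push 6: top = 6 — confirmed correct.
Step 6: push -6: top = -6 — agrees with the record.
Step 7: 6 * -6 = -36 — in agreement.
Step 8: 8 - -36 = 44 — the record has a different value.
The audit stops at step 8: the recorded entry is wrong and should be top = 44.

step 8, top = 44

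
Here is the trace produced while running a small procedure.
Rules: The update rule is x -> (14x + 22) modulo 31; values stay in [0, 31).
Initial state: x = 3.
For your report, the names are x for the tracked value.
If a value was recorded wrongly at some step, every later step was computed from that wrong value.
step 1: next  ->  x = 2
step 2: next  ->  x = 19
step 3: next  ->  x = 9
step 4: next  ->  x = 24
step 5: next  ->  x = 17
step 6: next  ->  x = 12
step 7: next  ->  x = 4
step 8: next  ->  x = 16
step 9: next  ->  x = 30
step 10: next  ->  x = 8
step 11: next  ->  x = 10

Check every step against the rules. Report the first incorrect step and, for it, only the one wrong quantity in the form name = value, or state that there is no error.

step 9, x = 29

step 1: x = (14*3 + 22) mod 31 = 2 -> matches
step 2: x = (14*2 + 22) mod 31 = 19 -> confirmed correct
step 3: x = (14*19 + 22) mod 31 = 9 -> verified
step 4: x = (14*9 + 22) mod 31 = 24 -> consistent with the trace
step 5: x = (14*24 + 22) mod 31 = 17 -> in agreement
step 6: x = (14*17 + 22) mod 31 = 12 -> matches
step 7: x = (14*12 + 22) mod 31 = 4 -> verified
step 8: x = (14*4 + 22) mod 31 = 16 -> matches
step 9: x = (14*16 + 22) mod 31 = 29 -> this is not what the trace shows
The audit stops at step 9: the recorded entry is wrong and should be x = 29.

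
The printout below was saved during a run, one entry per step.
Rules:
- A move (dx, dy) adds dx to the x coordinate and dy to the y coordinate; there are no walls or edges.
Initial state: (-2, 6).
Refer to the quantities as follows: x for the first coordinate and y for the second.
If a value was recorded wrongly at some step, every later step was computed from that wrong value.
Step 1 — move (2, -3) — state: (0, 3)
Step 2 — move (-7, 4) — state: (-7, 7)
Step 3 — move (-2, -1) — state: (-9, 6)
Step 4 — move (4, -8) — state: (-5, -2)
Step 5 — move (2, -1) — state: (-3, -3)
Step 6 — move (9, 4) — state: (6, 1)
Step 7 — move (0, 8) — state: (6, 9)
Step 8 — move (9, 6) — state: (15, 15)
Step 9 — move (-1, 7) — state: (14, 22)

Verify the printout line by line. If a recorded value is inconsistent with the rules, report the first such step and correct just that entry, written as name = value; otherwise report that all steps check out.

no error

Recomputing the run from the initial state:
step 1: x = 0, y = 3
step 2: x = -7, y = 7
step 3: x = -9, y = 6
step 4: x = -5, y = -2
step 5: x = -3, y = -3
step 6: x = 6, y = 1
step 7: x = 6, y = 9
step 8: x = 15, y = 15
step 9: x = 14, y = 22
This matches the printout at every step.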